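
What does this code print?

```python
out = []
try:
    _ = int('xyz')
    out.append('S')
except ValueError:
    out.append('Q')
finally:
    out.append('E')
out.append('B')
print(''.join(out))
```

Execution trace: 'Q' (except ValueError) → 'E' (finally) → 'B' (after the try/except). Output: QEB

Answer: QEB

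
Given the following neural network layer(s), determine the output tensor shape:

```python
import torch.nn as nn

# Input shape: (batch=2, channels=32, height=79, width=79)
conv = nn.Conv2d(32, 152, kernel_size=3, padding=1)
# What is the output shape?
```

Input: (2, 32, 79, 79) -> Output: (2, 152, 79, 79)

Answer: (2, 152, 79, 79)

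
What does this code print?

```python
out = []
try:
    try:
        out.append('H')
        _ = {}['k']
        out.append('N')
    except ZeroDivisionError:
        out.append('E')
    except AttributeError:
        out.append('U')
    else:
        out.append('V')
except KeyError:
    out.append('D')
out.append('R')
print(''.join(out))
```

Execution trace: 'H' (try body) → 'D' (outer except KeyError) → 'R' (after the try/except). Output: HDR

Answer: HDR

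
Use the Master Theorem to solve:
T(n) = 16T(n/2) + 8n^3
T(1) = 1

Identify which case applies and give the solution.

a=16, b=2, f(n)=8n^3. log_2(16) = 4. Since c=3 < 4, Case 1 applies: T(n) = Θ(n^log_b(a)) = O(n^4).

Answer: O(n^4) - Case 1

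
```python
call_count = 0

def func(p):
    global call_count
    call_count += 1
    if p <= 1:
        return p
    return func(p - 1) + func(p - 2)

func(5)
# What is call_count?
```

Calls(p) = 1 + Calls(p-1) + Calls(p-2); Calls(0)=Calls(1)=1. For p=5 this gives 15.

Answer: 15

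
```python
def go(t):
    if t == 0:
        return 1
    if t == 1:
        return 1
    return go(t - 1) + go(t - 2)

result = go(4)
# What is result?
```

Build up from base cases: go(0)=1, go(1)=1, go(2)=2, go(3)=3, go(4)=5

Answer: 5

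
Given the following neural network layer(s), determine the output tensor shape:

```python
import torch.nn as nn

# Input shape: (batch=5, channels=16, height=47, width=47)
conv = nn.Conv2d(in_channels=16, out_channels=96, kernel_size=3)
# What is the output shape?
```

Input: (5, 16, 47, 47) -> Output: (5, 96, 45, 45)

Answer: (5, 96, 45, 45)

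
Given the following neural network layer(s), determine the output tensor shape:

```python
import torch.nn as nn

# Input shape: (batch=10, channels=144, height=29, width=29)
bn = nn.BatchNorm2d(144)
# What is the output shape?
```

Input: (10, 144, 29, 29) -> Output: (10, 144, 29, 29)

Answer: (10, 144, 29, 29)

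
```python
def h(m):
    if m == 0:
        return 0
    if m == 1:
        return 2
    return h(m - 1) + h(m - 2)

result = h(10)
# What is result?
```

Build up from base cases: h(0)=0, h(1)=2, h(2)=2, h(3)=4, h(4)=6, h(5)=10, h(6)=16, ..., h(10)=110

Answer: 110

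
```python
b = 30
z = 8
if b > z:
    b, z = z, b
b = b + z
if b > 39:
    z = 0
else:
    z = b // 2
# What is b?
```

Trace:
`b = 30` → b = 30
`z = 8` → z = 8
`if b > z: ...` → b > z is True → b = 8; z = 30
`b = b + z` → b = 38
`if b > 39: ...` → b > 39 is False, take else branch → z = 19
So b = 38

Answer: 38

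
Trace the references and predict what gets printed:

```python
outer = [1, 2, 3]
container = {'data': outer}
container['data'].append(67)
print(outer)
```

Key concept: dict holds reference to list.
Step by step:
`outer = [1, 2, 3]` → outer = [1, 2, 3]
`container = {'data': outer}` → container = {'data': [1, 2, 3]}
`container['data'].append(67)` → outer = [1, 2, 3, 67]; container = {'data': [1, 2, 3, 67]}
`print(outer)` → prints [1, 2, 3, 67]

Answer: [1, 2, 3, 67]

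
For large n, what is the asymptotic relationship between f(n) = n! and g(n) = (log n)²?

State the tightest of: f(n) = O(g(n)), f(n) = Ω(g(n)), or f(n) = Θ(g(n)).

n! vs (log n)²: f(n) = Ω(g(n)) but not O(g(n)) — n! grows strictly faster than (log n)².

Answer: f(n) = Ω(g(n)) but not O(g(n)) — n! grows strictly faster than (log n)².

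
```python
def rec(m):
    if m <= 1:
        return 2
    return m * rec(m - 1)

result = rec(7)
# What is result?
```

rec(7) = 7 * 6 * 5 * 4 * 3 * 2 * 2 = 10080

Answer: 10080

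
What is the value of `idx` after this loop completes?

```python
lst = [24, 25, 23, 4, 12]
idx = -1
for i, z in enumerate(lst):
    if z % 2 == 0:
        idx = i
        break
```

First even number index in [24, 25, 23, 4, 12]
`idx` takes the values: -1 → 0

Answer: 0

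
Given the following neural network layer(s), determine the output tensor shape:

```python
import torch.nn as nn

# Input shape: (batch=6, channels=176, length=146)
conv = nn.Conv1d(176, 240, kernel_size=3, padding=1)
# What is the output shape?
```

Input: (6, 176, 146) -> Output: (6, 240, 146)

Answer: (6, 240, 146)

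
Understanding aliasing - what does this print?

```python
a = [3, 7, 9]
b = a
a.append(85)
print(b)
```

Key concept: basic list aliasing.
Step by step:
`a = [3, 7, 9]` → a = [3, 7, 9]
`b = a` → b = [3, 7, 9] (same object as a)
`a.append(85)` → a = [3, 7, 9, 85] (same object as b); b = [3, 7, 9, 85] (same object as a)
`print(b)` → prints [3, 7, 9, 85]

Answer: [3, 7, 9, 85]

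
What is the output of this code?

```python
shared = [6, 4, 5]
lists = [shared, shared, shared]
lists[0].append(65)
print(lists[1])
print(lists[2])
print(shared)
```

Key concept: list of same reference.
Step by step:
`shared = [6, 4, 5]` → shared = [6, 4, 5]
`lists = [shared, shared, shared]` → lists = [[6, 4, 5], [6, 4, 5], [6, 4, 5]]
`lists[0].append(65)` → shared = [6, 4, 5, 65]; lists = [[6, 4, 5, 65], [6, 4, 5, 65], [6, 4, 5, 65]]
`print(lists[1])` → prints [6, 4, 5, 65]
`print(lists[2])` → prints [6, 4, 5, 65]
`print(shared)` → prints [6, 4, 5, 65]

Answer:
[6, 4, 5, 65]
[6, 4, 5, 65]
[6, 4, 5, 65]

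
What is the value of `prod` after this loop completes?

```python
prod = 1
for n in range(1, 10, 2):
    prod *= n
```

Product of 1, 3, 5, ... up to 9
`prod` takes the values: 1 → 3 → 15 → 105 → 945

Answer: 945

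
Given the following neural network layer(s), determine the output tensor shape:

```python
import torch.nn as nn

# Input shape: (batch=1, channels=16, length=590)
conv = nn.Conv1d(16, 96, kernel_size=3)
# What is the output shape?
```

Input: (1, 16, 590) -> Output: (1, 96, 588)

Answer: (1, 96, 588)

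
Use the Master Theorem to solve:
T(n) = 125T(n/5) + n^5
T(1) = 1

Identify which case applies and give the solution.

a=125, b=5, f(n)=n^5. log_5(125) = 3. Since c=5 > 3 and the regularity condition holds (125(n/5)^5 = (125/5^5)n^5 with 125/5^5 < 1), Case 3 applies: T(n) = Θ(f(n)) = O(n^5).

Answer: O(n^5) - Case 3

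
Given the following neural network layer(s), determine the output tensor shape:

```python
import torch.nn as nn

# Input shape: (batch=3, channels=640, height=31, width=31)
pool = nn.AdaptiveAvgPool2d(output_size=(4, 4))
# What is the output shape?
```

Input: (3, 640, 31, 31) -> Output: (3, 640, 4, 4)

Answer: (3, 640, 4, 4)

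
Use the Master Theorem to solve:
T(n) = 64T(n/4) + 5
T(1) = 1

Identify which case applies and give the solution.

a=64, b=4, f(n)=5. log_4(64) = 3. Since c=0 < 3, Case 1 applies: T(n) = Θ(n^log_b(a)) = O(n^3).

Answer: O(n^3) - Case 1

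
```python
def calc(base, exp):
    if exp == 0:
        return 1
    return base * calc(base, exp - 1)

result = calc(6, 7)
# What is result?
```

calc(6, 7) = 6 * 6 * 6 * 6 * 6 * 6 * 6 = 279936

Answer: 279936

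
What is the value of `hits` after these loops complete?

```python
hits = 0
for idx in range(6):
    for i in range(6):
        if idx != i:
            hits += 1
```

6² - 6 (exclude diagonal)
`hits` takes the values: 0 → 1 → 2 → 3 → 4 → 5 → 6 → 7 → 8 → 9 → 10 → 11 → 12 → 13 → 14 → 15 → 16 → 17 → 18 → 19 → 20 → 21 → 22 → 23 → 24 → 25 → 26 → 27 → 28 → 29 → 30

Answer: 30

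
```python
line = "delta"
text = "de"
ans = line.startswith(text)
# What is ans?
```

Trace:
`line = "delta"` → line = 'delta'
`text = "de"` → text = 'de'
`ans = line.startswith(text)` → ans = True
So ans = True

Answer: True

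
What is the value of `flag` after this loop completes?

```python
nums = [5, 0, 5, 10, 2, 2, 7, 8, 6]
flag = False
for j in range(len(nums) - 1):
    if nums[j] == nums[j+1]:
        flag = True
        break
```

Check consecutive duplicates in [5, 0, 5, 10, 2, 2, 7, 8, 6]
`flag` takes the values: False → True

Answer: True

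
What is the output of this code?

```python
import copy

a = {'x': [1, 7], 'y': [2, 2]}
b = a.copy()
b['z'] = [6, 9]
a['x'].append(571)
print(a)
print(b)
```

Key concept: shallow copy of dict with mutable values.
Step by step:
`a = {'x': [1, 7], 'y': [2, 2]}` → a = {'x': [1, 7], 'y': [2, 2]}
`b = a.copy()` → b = {'x': [1, 7], 'y': [2, 2]}
`b['z'] = [6, 9]` → b = {'x': [1, 7], 'y': [2, 2], 'z': [6, 9]}
`a['x'].append(571)` → a = {'x': [1, 7, 571], 'y': [2, 2]}; b = {'x': [1, 7, 571], 'y': [2, 2], 'z': [6, 9]}
`print(a)` → prints {'x': [1, 7, 571], 'y': [2, 2]}
`print(b)` → prints {'x': [1, 7, 571], 'y': [2, 2], 'z': [6, 9]}

Answer:
{'x': [1, 7, 571], 'y': [2, 2]}
{'x': [1, 7, 571], 'y': [2, 2], 'z': [6, 9]}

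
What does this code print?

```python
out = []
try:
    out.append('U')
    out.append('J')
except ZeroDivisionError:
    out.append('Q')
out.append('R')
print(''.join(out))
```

Execution trace: 'U' (try body) → 'J' (try body, no exception) → 'R' (after the try/except). Output: UJR

Answer: UJR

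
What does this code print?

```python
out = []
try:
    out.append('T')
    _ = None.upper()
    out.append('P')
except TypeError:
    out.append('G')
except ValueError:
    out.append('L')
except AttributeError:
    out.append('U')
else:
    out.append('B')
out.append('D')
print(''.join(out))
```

Execution trace: 'T' (try body) → 'U' (except AttributeError) → 'D' (after the try/except). Output: TUD

Answer: TUD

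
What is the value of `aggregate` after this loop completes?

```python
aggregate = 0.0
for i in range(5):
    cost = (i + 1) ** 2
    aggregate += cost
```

Sum of squared losses 1² + 2² + ... + 5²
`aggregate` takes the values: 0.0 → 1.0 → 5.0 → 14.0 → 30.0 → 55.0

Answer: 55.0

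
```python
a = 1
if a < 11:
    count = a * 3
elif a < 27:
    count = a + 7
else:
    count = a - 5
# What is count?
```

Trace:
`a = 1` → a = 1
`if a < 11: ...` → a < 11 is True → count = 3
So count = 3

Answer: 3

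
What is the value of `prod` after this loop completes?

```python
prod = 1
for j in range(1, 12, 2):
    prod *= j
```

Product of 1, 3, 5, ... up to 11
`prod` takes the values: 1 → 3 → 15 → 105 → 945 → 10395

Answer: 10395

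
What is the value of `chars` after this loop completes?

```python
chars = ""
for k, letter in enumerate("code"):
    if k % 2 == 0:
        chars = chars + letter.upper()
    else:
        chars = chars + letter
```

Uppercase even positions in 'code'
`chars` takes the values: "" → "C" → "Co" → "CoD" → "CoDe"

Answer: "CoDe"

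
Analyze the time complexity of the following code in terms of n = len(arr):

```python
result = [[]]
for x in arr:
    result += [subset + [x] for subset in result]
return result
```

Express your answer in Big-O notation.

This is subset (power-set) generation — 2^n subsets, each materialised as a list of up to n elements. Time complexity: O(n · 2^n).

Answer: O(n · 2^n)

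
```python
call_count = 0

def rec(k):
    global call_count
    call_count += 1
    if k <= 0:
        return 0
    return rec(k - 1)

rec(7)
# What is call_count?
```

Linear recursion stepping by 1: 8 calls from k=7 down to ≤0.

Answer: 8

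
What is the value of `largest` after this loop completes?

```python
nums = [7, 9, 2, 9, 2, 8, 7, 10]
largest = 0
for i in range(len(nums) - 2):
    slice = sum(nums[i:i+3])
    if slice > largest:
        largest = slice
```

Max sum of 3-element window in [7, 9, 2, 9, 2, 8, 7, 10]
`largest` takes the values: 0 → 18 → 20 → 25

Answer: 25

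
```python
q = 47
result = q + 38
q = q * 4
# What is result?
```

Trace:
`q = 47` → q = 47
`result = q + 38` → result = 85
`q = q * 4` → q = 188
So result = 85

Answer: 85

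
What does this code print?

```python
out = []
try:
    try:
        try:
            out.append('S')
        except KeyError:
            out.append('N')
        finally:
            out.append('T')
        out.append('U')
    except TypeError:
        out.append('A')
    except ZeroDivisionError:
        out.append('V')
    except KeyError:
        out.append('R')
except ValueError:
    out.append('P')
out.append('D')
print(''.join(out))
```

Execution trace: 'S' (inner try body, no exception) → 'T' (inner finally) → 'U' (try body, no exception) → 'D' (after the try/except). Output: STUD

Answer: STUD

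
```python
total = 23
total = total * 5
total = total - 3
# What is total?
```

Trace:
`total = 23` → total = 23
`total = total * 5` → total = 115
`total = total - 3` → total = 112
So total = 112

Answer: 112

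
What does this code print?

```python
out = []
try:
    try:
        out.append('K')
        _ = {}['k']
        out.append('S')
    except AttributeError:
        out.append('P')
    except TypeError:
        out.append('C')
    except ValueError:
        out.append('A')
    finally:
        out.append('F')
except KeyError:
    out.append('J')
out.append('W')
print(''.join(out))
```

Execution trace: 'K' (try body) → 'F' (finally) → 'J' (outer except KeyError) → 'W' (after the try/except). Output: KFJW

Answer: KFJW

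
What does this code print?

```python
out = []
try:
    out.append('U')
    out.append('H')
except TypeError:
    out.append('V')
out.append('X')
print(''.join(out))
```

Execution trace: 'U' (try body) → 'H' (try body, no exception) → 'X' (after the try/except). Output: UHX

Answer: UHX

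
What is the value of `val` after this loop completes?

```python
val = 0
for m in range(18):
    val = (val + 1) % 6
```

Increment mod 6, 18 times = 0
`val` takes the values: 0 → 1 → 2 → 3 → 4 → 5 → 0 → 1 → 2 → 3 → 4 → 5 → 0 → 1 → 2 → 3 → 4 → 5 → 0

Answer: 0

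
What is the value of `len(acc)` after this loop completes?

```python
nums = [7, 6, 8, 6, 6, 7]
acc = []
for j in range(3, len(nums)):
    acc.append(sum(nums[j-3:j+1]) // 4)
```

Number of 4-element averages
`acc` takes the values: [] → [6] → [6, 6] → [6, 6, 6]
So `len(acc)` = 3

Answer: 3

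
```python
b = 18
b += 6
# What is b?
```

Trace:
`b = 18` → b = 18
`b += 6` → b = 24
So b = 24

Answer: 24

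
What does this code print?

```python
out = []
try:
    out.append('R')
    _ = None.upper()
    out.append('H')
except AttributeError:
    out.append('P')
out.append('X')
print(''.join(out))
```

Execution trace: 'R' (try body) → 'P' (except AttributeError) → 'X' (after the try/except). Output: RPX

Answer: RPX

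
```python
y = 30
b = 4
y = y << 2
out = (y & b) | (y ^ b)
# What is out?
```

Trace:
`y = 30` → y = 30
`b = 4` → b = 4
`y = y << 2` → y = 120
`out = (y & b) | (y ^ b)` → out = 124
So out = 124

Answer: 124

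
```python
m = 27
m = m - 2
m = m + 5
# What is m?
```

Trace:
`m = 27` → m = 27
`m = m - 2` → m = 25
`m = m + 5` → m = 30
So m = 30

Answer: 30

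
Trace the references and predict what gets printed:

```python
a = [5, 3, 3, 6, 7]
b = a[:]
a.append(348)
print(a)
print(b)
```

Key concept: slice [:] creates copy.
Step by step:
`a = [5, 3, 3, 6, 7]` → a = [5, 3, 3, 6, 7]
`b = a[:]` → b = [5, 3, 3, 6, 7]
`a.append(348)` → a = [5, 3, 3, 6, 7, 348]
`print(a)` → prints [5, 3, 3, 6, 7, 348]
`print(b)` → prints [5, 3, 3, 6, 7]

Answer:
[5, 3, 3, 6, 7, 348]
[5, 3, 3, 6, 7]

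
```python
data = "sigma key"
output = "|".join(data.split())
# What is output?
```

Trace:
`data = "sigma key"` → data = 'sigma key'
`output = "|".join(data.split())` → output = 'sigma|key'
So output = 'sigma|key'

Answer: 'sigma|key'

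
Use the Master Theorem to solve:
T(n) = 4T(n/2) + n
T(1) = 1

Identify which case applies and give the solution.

a=4, b=2, f(n)=n. log_2(4) = 2. Since c=1 < 2, Case 1 applies: T(n) = Θ(n^log_b(a)) = O(n^2).

Answer: O(n^2) - Case 1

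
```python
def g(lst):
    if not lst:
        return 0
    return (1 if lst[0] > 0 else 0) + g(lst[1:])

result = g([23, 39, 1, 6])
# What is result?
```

Count of positive elements in [23, 39, 1, 6] = 4

Answer: 4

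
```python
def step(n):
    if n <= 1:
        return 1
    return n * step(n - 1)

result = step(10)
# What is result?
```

step(10) = 10 * 9 * 8 * 7 * 6 * 5 * 4 * 3 * 2 * 1 = 3628800

Answer: 3628800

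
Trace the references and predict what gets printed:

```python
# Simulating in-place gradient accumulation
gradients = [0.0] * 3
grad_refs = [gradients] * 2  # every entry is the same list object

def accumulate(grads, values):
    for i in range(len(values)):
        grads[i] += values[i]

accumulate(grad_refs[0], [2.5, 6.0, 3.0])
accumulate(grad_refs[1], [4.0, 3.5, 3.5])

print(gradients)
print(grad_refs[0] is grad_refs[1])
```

Key concept: gradient accumulation aliasing.
Step by step:
`gradients = [0.0] * 3` → gradients = [0.0, 0.0, 0.0]
`grad_refs = [gradients] * 2` → grad_refs = [[0.0, 0.0, 0.0], [0.0, 0.0, 0.0]]
`accumulate(grad_refs[0], [2.5, 6.0, 3.0])` → gradients = [2.5, 6.0, 3.0]; grad_refs = [[2.5, 6.0, 3.0], [2.5, 6.0, 3.0]]
`accumulate(grad_refs[1], [4.0, 3.5, 3.5])` → gradients = [6.5, 9.5, 6.5]; grad_refs = [[6.5, 9.5, 6.5], [6.5, 9.5, 6.5]]
`print(gradients)` → prints [6.5, 9.5, 6.5]
`print(grad_refs[0] is grad_refs[1])` → prints True

Answer:
[6.5, 9.5, 6.5]
True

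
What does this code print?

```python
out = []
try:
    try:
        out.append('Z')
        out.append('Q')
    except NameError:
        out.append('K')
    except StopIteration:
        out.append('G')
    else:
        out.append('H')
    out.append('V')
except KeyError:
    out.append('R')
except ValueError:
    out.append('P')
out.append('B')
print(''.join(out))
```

Execution trace: 'Z' (inner try body) → 'Q' (inner try body, no exception) → 'H' (inner else) → 'V' (try body, no exception) → 'B' (after the try/except). Output: ZQHVB

Answer: ZQHVB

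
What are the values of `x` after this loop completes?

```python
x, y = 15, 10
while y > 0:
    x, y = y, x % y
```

GCD of 15 and 10
`x` takes the values: 15 → 10 → 5

Answer: 5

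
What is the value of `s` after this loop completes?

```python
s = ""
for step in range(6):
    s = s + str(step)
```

Concatenate digits 0 to 5
`s` takes the values: "" → "0" → "01" → "012" → "0123" → "01234" → "012345"

Answer: "012345"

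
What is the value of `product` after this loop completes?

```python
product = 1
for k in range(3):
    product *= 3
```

3^3 = 27
`product` takes the values: 1 → 3 → 9 → 27

Answer: 27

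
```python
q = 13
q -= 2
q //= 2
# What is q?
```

Trace:
`q = 13` → q = 13
`q -= 2` → q = 11
`q //= 2` → q = 5
So q = 5

Answer: 5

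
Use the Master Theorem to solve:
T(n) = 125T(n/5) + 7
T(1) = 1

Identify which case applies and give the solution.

a=125, b=5, f(n)=7. log_5(125) = 3. Since c=0 < 3, Case 1 applies: T(n) = Θ(n^log_b(a)) = O(n^3).

Answer: O(n^3) - Case 1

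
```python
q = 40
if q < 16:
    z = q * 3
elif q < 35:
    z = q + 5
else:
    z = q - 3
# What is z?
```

Trace:
`q = 40` → q = 40
`if q < 16: ...` → q < 16 is False, q < 35 is False, take else branch → z = 37
So z = 37

Answer: 37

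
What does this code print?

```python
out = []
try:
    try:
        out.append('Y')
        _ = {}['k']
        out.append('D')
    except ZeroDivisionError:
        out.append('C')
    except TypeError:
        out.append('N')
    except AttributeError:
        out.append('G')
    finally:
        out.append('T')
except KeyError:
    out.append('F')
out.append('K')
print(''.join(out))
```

Execution trace: 'Y' (inner try body) → 'T' (inner finally) → 'F' (outer except KeyError) → 'K' (after the try/except). Output: YTFK

Answer: YTFK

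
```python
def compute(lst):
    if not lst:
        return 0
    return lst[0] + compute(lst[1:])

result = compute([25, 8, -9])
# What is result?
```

25 + 8 + (-9) + 0 = 24

Answer: 24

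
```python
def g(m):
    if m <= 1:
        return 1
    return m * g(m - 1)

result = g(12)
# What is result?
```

g(12) = 12 * 11 * 10 * 9 * 8 * 7 * 6 * 5 * 4 * 3 * 2 * 1 = 479001600

Answer: 479001600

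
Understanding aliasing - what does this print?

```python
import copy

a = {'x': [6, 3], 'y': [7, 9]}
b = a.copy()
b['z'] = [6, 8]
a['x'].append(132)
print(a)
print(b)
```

Key concept: shallow copy of dict with mutable values.
Step by step:
`a = {'x': [6, 3], 'y': [7, 9]}` → a = {'x': [6, 3], 'y': [7, 9]}
`b = a.copy()` → b = {'x': [6, 3], 'y': [7, 9]}
`b['z'] = [6, 8]` → b = {'x': [6, 3], 'y': [7, 9], 'z': [6, 8]}
`a['x'].append(132)` → a = {'x': [6, 3, 132], 'y': [7, 9]}; b = {'x': [6, 3, 132], 'y': [7, 9], 'z': [6, 8]}
`print(a)` → prints {'x': [6, 3, 132], 'y': [7, 9]}
`print(b)` → prints {'x': [6, 3, 132], 'y': [7, 9], 'z': [6, 8]}

Answer:
{'x': [6, 3, 132], 'y': [7, 9]}
{'x': [6, 3, 132], 'y': [7, 9], 'z': [6, 8]}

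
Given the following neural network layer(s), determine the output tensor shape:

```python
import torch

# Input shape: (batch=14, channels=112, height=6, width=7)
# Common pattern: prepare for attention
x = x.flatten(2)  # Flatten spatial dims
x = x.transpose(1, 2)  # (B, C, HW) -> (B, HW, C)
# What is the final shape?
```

Input: (14, 112, 6, 7) -> after flatten(2): (14, 112, 42) -> Output: (14, 42, 112)

Answer: (14, 42, 112)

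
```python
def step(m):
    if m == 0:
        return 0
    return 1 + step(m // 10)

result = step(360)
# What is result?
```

Count of digits of 360: 3

Answer: 3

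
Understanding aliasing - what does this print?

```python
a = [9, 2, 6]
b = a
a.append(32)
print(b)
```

Key concept: basic list aliasing.
Step by step:
`a = [9, 2, 6]` → a = [9, 2, 6]
`b = a` → b = [9, 2, 6] (same object as a)
`a.append(32)` → a = [9, 2, 6, 32] (same object as b); b = [9, 2, 6, 32] (same object as a)
`print(b)` → prints [9, 2, 6, 32]

Answer: [9, 2, 6, 32]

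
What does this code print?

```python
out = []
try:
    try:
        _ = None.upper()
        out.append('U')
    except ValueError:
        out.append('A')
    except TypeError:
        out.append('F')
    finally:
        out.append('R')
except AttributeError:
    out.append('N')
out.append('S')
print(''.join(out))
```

Execution trace: 'R' (inner finally) → 'N' (outer except AttributeError) → 'S' (after the try/except). Output: RNS

Answer: RNS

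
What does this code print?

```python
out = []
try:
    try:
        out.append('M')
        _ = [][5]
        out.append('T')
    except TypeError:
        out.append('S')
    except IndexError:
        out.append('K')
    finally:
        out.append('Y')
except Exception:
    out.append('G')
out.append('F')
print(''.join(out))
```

Execution trace: 'M' (inner try body) → 'K' (inner except IndexError) → 'Y' (inner finally) → 'F' (after the try/except). Output: MKYF

Answer: MKYF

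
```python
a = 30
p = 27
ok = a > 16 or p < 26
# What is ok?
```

Trace:
`a = 30` → a = 30
`p = 27` → p = 27
`ok = a > 16 or p < 26` → ok = True
So ok = True

Answer: True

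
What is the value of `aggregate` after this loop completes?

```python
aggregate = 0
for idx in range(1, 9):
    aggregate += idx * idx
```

Sum of squares 1² to 8² = 204
`aggregate` takes the values: 0 → 1 → 5 → 14 → 30 → 55 → 91 → 140 → 204

Answer: 204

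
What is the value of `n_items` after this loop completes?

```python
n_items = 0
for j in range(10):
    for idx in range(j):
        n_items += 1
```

Triangle number: 0+1+2+...+9
`n_items` takes the values: 0 → 1 → 2 → 3 → 4 → 5 → 6 → 7 → 8 → 9 → 10 → 11 → 12 → 13 → 14 → 15 → 16 → 17 → 18 → 19 → 20 → 21 → 22 → 23 → 24 → 25 → 26 → 27 → 28 → 29 → … → 41 → 42 → 43 → 44 → 45

Answer: 45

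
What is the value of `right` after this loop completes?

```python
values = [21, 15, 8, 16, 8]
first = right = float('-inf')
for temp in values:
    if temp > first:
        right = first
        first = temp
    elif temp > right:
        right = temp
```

Second largest (with repeats) in [21, 15, 8, 16, 8]
`right` takes the values: -inf → 15 → 16

Answer: 16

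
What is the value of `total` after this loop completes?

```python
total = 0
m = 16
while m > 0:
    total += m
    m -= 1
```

Sum 16 down to 1
`total` takes the values: 0 → 16 → 31 → 45 → 58 → 70 → 81 → 91 → 100 → 108 → 115 → 121 → 126 → 130 → 133 → 135 → 136

Answer: 136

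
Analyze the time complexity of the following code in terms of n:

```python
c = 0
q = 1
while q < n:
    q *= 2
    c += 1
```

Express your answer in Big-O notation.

Each loop level contributes: log n. Multiplying the contributions gives O(log n).

Answer: O(log n)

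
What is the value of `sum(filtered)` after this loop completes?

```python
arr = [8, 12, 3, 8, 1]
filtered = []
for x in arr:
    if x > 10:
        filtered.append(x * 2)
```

Sum of doubled values > 10
`filtered` takes the values: [] → [24]
So `sum(filtered)` = 24

Answer: 24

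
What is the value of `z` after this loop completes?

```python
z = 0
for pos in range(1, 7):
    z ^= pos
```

XOR of 1 to 6
`z` takes the values: 0 → 1 → 3 → 0 → 4 → 1 → 7

Answer: 7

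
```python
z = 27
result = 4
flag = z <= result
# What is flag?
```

Trace:
`z = 27` → z = 27
`result = 4` → result = 4
`flag = z <= result` → flag = False
So flag = False

Answer: False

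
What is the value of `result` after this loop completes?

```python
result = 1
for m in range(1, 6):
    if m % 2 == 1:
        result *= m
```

Product of odd numbers 1 to 5
`result` takes the values: 1 → 3 → 15

Answer: 15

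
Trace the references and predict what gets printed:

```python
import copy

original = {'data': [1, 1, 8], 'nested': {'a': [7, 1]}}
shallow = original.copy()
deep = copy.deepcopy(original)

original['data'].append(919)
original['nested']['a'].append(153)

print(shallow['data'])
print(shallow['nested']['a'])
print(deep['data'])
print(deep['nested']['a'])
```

Key concept: comparing shallow vs deep copy.
Step by step:
`original = {'data': [1, 1, 8], 'nested': {'a': [7, 1]}}` → original = {'data': [1, 1, 8], 'nested': {'a': [7, 1]}}
`shallow = original.copy()` → shallow = {'data': [1, 1, 8], 'nested': {'a': [7, 1]}}
`deep = copy.deepcopy(original)` → deep = {'data': [1, 1, 8], 'nested': {'a': [7, 1]}}
`original['data'].append(919)` → original = {'data': [1, 1, 8, 919], 'nested': {'a': [7, 1]}}; shallow = {'data': [1, 1, 8, 919], 'nested': {'a': [7, 1]}}
`original['nested']['a'].append(153)` → original = {'data': [1, 1, 8, 919], 'nested': {'a': [7, 1, 153]}}; shallow = {'data': [1, 1, 8, 919], 'nested': {'a': [7, 1, 153]}}
`print(shallow['data'])` → prints [1, 1, 8, 919]
`print(shallow['nested']['a'])` → prints [7, 1, 153]
`print(deep['data'])` → prints [1, 1, 8]
`print(deep['nested']['a'])` → prints [7, 1]

Answer:
[1, 1, 8, 919]
[7, 1, 153]
[1, 1, 8]
[7, 1]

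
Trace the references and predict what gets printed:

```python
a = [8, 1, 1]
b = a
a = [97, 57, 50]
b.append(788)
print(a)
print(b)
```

Key concept: rebinding vs mutation: a is rebound to a new list, b still points at the original.
Step by step:
`a = [8, 1, 1]` → a = [8, 1, 1]
`b = a` → b = [8, 1, 1] (same object as a)
`a = [97, 57, 50]` → a = [97, 57, 50]
`b.append(788)` → b = [8, 1, 1, 788]
`print(a)` → prints [97, 57, 50]
`print(b)` → prints [8, 1, 1, 788]

Answer:
[97, 57, 50]
[8, 1, 1, 788]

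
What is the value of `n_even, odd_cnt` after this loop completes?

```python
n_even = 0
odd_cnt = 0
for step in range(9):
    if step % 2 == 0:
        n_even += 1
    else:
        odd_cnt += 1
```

Count evens and odds in range(9)
`n_even, odd_cnt` takes the values: (0, 0) → (1, 0) → (1, 1) → (2, 1) → (2, 2) → (3, 2) → (3, 3) → (4, 3) → (4, 4) → (5, 4)

Answer: 5, 4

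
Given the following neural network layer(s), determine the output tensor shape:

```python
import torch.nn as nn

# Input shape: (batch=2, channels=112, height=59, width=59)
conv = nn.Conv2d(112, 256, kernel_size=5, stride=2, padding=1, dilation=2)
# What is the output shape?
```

Input: (2, 112, 59, 59) -> Output: (2, 256, 27, 27)

Answer: (2, 256, 27, 27)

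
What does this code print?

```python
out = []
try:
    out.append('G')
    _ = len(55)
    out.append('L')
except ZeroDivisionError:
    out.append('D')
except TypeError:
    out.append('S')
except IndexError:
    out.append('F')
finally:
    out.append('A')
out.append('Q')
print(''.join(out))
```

Execution trace: 'G' (try body) → 'S' (except TypeError) → 'A' (finally) → 'Q' (after the try/except). Output: GSAQ

Answer: GSAQ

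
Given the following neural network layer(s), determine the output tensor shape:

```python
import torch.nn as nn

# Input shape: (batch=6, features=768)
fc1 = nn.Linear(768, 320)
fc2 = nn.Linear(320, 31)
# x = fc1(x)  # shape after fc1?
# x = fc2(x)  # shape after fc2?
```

Input: (6, 768) -> after fc1: (6, 320) -> Output: (6, 31)

Answer: (6, 31)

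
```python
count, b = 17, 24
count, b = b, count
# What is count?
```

Trace:
`count, b = 17, 24` → count = 17; b = 24
`count, b = b, count` → count = 24; b = 17
So count = 24

Answer: 24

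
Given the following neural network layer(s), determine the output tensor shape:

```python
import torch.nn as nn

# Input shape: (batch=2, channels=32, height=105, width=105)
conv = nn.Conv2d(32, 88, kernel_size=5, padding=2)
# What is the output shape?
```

Input: (2, 32, 105, 105) -> Output: (2, 88, 105, 105)

Answer: (2, 88, 105, 105)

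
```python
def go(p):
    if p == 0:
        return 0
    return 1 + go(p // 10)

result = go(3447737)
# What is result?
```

Count of digits of 3447737: 7

Answer: 7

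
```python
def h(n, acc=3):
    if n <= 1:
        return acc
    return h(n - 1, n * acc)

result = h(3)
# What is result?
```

Accumulator trace (n, acc): (3, 3) -> (2, 9) -> (1, 18) -> return 18

Answer: 18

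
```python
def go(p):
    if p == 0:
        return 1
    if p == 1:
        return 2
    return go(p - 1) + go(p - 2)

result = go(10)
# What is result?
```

Build up from base cases: go(0)=1, go(1)=2, go(2)=3, go(3)=5, go(4)=8, go(5)=13, go(6)=21, ..., go(10)=144

Answer: 144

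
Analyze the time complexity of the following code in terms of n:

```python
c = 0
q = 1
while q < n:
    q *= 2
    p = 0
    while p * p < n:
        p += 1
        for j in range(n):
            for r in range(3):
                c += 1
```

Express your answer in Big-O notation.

Each loop level contributes: log n × √n × n × 1. Multiplying the contributions gives O(n√n log n).

Answer: O(n√n log n)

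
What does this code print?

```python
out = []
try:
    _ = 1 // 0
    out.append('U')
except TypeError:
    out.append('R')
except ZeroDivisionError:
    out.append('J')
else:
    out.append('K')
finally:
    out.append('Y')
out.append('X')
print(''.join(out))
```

Execution trace: 'J' (except ZeroDivisionError) → 'Y' (finally) → 'X' (after the try/except). Output: JYX

Answer: JYX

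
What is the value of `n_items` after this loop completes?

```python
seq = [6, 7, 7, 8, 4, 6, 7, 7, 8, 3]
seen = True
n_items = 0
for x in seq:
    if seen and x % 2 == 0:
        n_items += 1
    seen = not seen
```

Count even values at even positions
`n_items` takes the values: 0 → 1 → 2 → 3

Answer: 3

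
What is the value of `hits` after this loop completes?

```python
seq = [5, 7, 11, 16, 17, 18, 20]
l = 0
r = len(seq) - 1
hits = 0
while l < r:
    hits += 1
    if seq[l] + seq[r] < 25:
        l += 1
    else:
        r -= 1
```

Steps to find pair summing to 25
`hits` takes the values: 0 → 1 → 2 → 3 → 4 → 5 → 6

Answer: 6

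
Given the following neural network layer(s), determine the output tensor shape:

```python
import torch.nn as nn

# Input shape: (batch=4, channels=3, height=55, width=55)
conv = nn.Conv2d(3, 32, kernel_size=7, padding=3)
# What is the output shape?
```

Input: (4, 3, 55, 55) -> Output: (4, 32, 55, 55)

Answer: (4, 32, 55, 55)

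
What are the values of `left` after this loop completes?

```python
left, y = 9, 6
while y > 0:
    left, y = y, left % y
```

GCD of 9 and 6
`left` takes the values: 9 → 6 → 3

Answer: 3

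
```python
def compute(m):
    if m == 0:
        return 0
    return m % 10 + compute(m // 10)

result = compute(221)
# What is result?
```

Sum of digits of 221: 1 + 2 + 2 = 5

Answer: 5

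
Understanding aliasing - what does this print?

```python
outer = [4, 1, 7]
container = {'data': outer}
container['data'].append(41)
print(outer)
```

Key concept: dict holds reference to list.
Step by step:
`outer = [4, 1, 7]` → outer = [4, 1, 7]
`container = {'data': outer}` → container = {'data': [4, 1, 7]}
`container['data'].append(41)` → outer = [4, 1, 7, 41]; container = {'data': [4, 1, 7, 41]}
`print(outer)` → prints [4, 1, 7, 41]

Answer: [4, 1, 7, 41]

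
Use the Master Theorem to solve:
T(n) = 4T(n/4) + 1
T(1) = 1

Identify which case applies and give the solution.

a=4, b=4, f(n)=1. log_4(4) = 1. Since c=0 < 1, Case 1 applies: T(n) = Θ(n^log_b(a)) = O(n).

Answer: O(n) - Case 1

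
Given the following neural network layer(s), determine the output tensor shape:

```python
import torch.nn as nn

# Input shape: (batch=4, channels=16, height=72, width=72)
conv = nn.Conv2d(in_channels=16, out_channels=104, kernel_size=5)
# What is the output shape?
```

Input: (4, 16, 72, 72) -> Output: (4, 104, 68, 68)

Answer: (4, 104, 68, 68)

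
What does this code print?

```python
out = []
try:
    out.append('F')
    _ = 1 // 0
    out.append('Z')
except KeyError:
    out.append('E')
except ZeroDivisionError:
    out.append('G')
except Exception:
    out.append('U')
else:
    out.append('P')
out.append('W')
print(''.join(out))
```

Execution trace: 'F' (try body) → 'G' (except ZeroDivisionError) → 'W' (after the try/except). Output: FGW

Answer: FGW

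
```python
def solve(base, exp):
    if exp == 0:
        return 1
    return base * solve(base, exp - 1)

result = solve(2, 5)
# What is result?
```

solve(2, 5) = 2 * 2 * 2 * 2 * 2 = 32

Answer: 32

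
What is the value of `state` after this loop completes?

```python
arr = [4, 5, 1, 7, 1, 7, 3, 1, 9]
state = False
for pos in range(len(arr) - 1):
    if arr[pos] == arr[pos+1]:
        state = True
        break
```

Check consecutive duplicates in [4, 5, 1, 7, 1, 7, 3, 1, 9]
`state` takes the values: False

Answer: False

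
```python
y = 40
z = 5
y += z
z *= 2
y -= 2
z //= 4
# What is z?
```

Trace:
`y = 40` → y = 40
`z = 5` → z = 5
`y += z` → y = 45
`z *= 2` → z = 10
`y -= 2` → y = 43
`z //= 4` → z = 2
So z = 2

Answer: 2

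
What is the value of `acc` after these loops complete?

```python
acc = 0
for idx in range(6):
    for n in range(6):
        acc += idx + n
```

Sum of all idx+n for idx,n in 6x6
`acc` takes the values: 0 → 1 → 3 → 6 → 10 → 15 → 16 → 18 → 21 → 25 → 30 → 36 → 38 → 41 → 45 → 50 → 56 → 63 → 66 → 70 → 75 → 81 → 88 → 96 → 100 → 105 → 111 → 118 → 126 → 135 → 140 → 146 → 153 → 161 → 170 → 180

Answer: 180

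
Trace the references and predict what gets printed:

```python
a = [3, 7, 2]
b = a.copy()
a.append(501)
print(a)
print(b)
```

Key concept: list.copy() creates independent copy.
Step by step:
`a = [3, 7, 2]` → a = [3, 7, 2]
`b = a.copy()` → b = [3, 7, 2]
`a.append(501)` → a = [3, 7, 2, 501]
`print(a)` → prints [3, 7, 2, 501]
`print(b)` → prints [3, 7, 2]

Answer:
[3, 7, 2, 501]
[3, 7, 2]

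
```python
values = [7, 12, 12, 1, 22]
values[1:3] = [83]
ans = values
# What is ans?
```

Trace:
`values = [7, 12, 12, 1, 22]` → values = [7, 12, 12, 1, 22]
`values[1:3] = [83]` → values = [7, 83, 1, 22]
`ans = values` → ans = [7, 83, 1, 22]
So ans = [7, 83, 1, 22]

Answer: [7, 83, 1, 22]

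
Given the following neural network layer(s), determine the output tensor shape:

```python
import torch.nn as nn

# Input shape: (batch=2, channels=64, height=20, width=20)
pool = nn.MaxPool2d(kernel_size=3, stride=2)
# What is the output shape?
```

Input: (2, 64, 20, 20) -> Output: (2, 64, 9, 9)

Answer: (2, 64, 9, 9)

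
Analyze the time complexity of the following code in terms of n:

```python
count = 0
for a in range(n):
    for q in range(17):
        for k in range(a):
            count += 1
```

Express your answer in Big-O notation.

Each loop level contributes: n × 1 × n. Multiplying the contributions gives O(n^2).

Answer: O(n^2)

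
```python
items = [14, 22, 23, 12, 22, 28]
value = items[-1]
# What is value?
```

Trace:
`items = [14, 22, 23, 12, 22, 28]` → items = [14, 22, 23, 12, 22, 28]
`value = items[-1]` → value = 28
So value = 28

Answer: 28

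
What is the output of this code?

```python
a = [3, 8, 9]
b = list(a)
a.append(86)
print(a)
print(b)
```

Key concept: list() constructor creates copy.
Step by step:
`a = [3, 8, 9]` → a = [3, 8, 9]
`b = list(a)` → b = [3, 8, 9]
`a.append(86)` → a = [3, 8, 9, 86]
`print(a)` → prints [3, 8, 9, 86]
`print(b)` → prints [3, 8, 9]

Answer:
[3, 8, 9, 86]
[3, 8, 9]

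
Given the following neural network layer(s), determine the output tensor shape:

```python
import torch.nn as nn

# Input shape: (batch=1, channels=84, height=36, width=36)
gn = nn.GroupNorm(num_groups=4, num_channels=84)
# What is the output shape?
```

Input: (1, 84, 36, 36) -> Output: (1, 84, 36, 36)

Answer: (1, 84, 36, 36)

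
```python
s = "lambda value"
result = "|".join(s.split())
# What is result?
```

Trace:
`s = "lambda value"` → s = 'lambda value'
`result = "|".join(s.split())` → result = 'lambda|value'
So result = 'lambda|value'

Answer: 'lambda|value'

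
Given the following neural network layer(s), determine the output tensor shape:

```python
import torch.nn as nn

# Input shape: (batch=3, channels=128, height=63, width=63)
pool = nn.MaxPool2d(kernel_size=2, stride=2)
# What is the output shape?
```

Input: (3, 128, 63, 63) -> Output: (3, 128, 31, 31)

Answer: (3, 128, 31, 31)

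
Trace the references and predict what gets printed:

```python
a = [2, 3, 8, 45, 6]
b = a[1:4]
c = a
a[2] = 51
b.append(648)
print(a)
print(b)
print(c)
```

Key concept: slice vs alias.
Step by step:
`a = [2, 3, 8, 45, 6]` → a = [2, 3, 8, 45, 6]
`b = a[1:4]` → b = [3, 8, 45]
`c = a` → c = [2, 3, 8, 45, 6] (same object as a)
`a[2] = 51` → a = [2, 3, 51, 45, 6] (same object as c); c = [2, 3, 51, 45, 6] (same object as a)
`b.append(648)` → b = [3, 8, 45, 648]
`print(a)` → prints [2, 3, 51, 45, 6]
`print(b)` → prints [3, 8, 45, 648]
`print(c)` → prints [2, 3, 51, 45, 6]

Answer:
[2, 3, 51, 45, 6]
[3, 8, 45, 648]
[2, 3, 51, 45, 6]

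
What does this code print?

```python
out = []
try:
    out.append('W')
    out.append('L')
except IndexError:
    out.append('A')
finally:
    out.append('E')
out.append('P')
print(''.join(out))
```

Execution trace: 'W' (try body) → 'L' (try body, no exception) → 'E' (finally) → 'P' (after the try/except). Output: WLEP

Answer: WLEP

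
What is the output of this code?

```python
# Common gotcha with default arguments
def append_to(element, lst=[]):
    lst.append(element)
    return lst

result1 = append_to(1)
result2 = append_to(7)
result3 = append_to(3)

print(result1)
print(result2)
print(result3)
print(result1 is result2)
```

Key concept: mutable default argument gotcha.
Step by step:
`result1 = append_to(1)` → result1 = [1]
`result2 = append_to(7)` → result1 = [1, 7] (same object as result2); result2 = [1, 7] (same object as result1)
`result3 = append_to(3)` → result1 = [1, 7, 3] (same object as result2, result3); result2 = [1, 7, 3] (same object as result1, result3); result3 = [1, 7, 3] (same object as result1, result2)
`print(result1)` → prints [1, 7, 3]
`print(result2)` → prints [1, 7, 3]
`print(result3)` → prints [1, 7, 3]
`print(result1 is result2)` → prints True

Answer:
[1, 7, 3]
[1, 7, 3]
[1, 7, 3]
True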